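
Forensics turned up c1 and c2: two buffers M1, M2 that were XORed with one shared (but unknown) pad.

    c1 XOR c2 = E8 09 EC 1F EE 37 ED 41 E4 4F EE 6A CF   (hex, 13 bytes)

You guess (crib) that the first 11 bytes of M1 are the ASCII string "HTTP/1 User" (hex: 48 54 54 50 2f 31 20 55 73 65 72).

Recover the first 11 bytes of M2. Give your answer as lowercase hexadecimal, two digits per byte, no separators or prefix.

a05db84fc106cd14972a9c

Since c1 ⊕ c2 = M1 ⊕ M2, XORing with the guessed M1 bytes yields the corresponding M2 bytes: M2 = (c1 ⊕ c2) ⊕ M1.
e8 xor 48 = a0
09 xor 54 = 5d
ec xor 54 = b8
1f xor 50 = 4f
ee xor 2f = c1
37 xor 31 = 06
ed xor 20 = cd
41 xor 55 = 14
e4 xor 73 = 97
4f xor 65 = 2a
ee xor 72 = 9c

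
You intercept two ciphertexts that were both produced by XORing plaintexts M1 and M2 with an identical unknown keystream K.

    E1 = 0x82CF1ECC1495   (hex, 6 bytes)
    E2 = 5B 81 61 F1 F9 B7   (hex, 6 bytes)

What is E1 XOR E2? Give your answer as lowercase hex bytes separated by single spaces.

E1 ⊕ E2 = (M1 ⊕ K) ⊕ (M2 ⊕ K) = M1 ⊕ M2 — the shared key cancels under XOR.
82 ^ 5b = d9
cf ^ 81 = 4e
1e ^ 61 = 7f
cc ^ f1 = 3d
14 ^ f9 = ed
95 ^ b7 = 22

d9 4e 7f 3d ed 22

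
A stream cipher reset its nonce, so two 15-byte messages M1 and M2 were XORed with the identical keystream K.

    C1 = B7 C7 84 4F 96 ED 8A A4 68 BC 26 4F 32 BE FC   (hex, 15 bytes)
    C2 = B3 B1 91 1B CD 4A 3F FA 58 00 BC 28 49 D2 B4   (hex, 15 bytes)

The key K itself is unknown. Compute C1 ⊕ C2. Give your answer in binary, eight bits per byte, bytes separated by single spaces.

00000100 01110110 00010101 01010100 01011011 10100111 10110101 01011110 00110000 10111100 10011010 01100111 01111011 01101100 01001000

C1 ⊕ C2 = (M1 ⊕ K) ⊕ (M2 ⊕ K) = M1 ⊕ M2 — the shared key cancels under XOR.
10110111 XOR 10110011 = 00000100
11000111 XOR 10110001 = 01110110
10000100 XOR 10010001 = 00010101
01001111 XOR 00011011 = 01010100
10010110 XOR 11001101 = 01011011
11101101 XOR 01001010 = 10100111
10001010 XOR 00111111 = 10110101
10100100 XOR 11111010 = 01011110
01101000 XOR 01011000 = 00110000
10111100 XOR 00000000 = 10111100
00100110 XOR 10111100 = 10011010
01001111 XOR 00101000 = 01100111
00110010 XOR 01001001 = 01111011
10111110 XOR 11010010 = 01101100
11111100 XOR 10110100 = 01001000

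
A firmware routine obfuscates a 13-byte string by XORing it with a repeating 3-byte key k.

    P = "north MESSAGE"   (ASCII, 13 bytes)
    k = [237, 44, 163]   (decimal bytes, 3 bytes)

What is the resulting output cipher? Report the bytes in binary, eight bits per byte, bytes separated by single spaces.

The 3-byte key repeats, so the effective keystream is ed 2c a3 ed 2c a3 ed 2c a3 ed 2c a3 ed.
byte 0: 6e XOR ed = 83
byte 1: 6f XOR 2c = 43
byte 2: 72 XOR a3 = d1
byte 3: 74 XOR ed = 99
byte 4: 68 XOR 2c = 44
byte 5: 20 XOR a3 = 83
byte 6: 4d XOR ed = a0
byte 7: 45 XOR 2c = 69
byte 8: 53 XOR a3 = f0
byte 9: 53 XOR ed = be
byte 10: 41 XOR 2c = 6d
byte 11: 47 XOR a3 = e4
byte 12: 45 XOR ed = a8

10000011 01000011 11010001 10011001 01000100 10000011 10100000 01101001 11110000 10111110 01101101 11100100 10101000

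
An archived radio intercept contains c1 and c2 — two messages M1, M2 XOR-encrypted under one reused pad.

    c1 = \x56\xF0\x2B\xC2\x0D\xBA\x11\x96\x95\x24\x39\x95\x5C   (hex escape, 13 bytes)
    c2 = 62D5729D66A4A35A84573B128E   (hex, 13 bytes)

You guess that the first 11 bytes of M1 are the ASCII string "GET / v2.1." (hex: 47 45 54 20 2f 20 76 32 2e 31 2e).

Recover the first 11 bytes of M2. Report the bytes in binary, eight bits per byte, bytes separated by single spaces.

01110011 01100000 00001101 01111111 01000100 00111110 11000100 11111110 00111111 01000010 00101100

First, c1 ⊕ c2 = (M1 ⊕ K) ⊕ (M2 ⊕ K) = M1 ⊕ M2, so the key drops out. Then M2 = (M1 ⊕ M2) ⊕ M1 over the first 11 bytes.
byte 0: (56 XOR 62) XOR 47 = 34 XOR 47 = 73
byte 1: (f0 XOR d5) XOR 45 = 25 XOR 45 = 60
byte 2: (2b XOR 72) XOR 54 = 59 XOR 54 = 0d
byte 3: (c2 XOR 9d) XOR 20 = 5f XOR 20 = 7f
byte 4: (0d XOR 66) XOR 2f = 6b XOR 2f = 44
byte 5: (ba XOR a4) XOR 20 = 1e XOR 20 = 3e
byte 6: (11 XOR a3) XOR 76 = b2 XOR 76 = c4
byte 7: (96 XOR 5a) XOR 32 = cc XOR 32 = fe
byte 8: (95 XOR 84) XOR 2e = 11 XOR 2e = 3f
byte 9: (24 XOR 57) XOR 31 = 73 XOR 31 = 42
byte 10: (39 XOR 3b) XOR 2e = 02 XOR 2e = 2c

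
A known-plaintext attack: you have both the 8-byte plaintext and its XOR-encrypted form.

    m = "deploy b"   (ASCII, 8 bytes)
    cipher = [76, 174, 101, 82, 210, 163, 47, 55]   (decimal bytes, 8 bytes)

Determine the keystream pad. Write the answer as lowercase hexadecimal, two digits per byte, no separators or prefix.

Since cipher = m ⊕ pad, XORing both sides with m gives pad = m ⊕ cipher.
byte 0: 64 XOR 4c = 28
byte 1: 65 XOR ae = cb
byte 2: 70 XOR 65 = 15
byte 3: 6c XOR 52 = 3e
byte 4: 6f XOR d2 = bd
byte 5: 79 XOR a3 = da
byte 6: 20 XOR 2f = 0f
byte 7: 62 XOR 37 = 55

28cb153ebdda0f55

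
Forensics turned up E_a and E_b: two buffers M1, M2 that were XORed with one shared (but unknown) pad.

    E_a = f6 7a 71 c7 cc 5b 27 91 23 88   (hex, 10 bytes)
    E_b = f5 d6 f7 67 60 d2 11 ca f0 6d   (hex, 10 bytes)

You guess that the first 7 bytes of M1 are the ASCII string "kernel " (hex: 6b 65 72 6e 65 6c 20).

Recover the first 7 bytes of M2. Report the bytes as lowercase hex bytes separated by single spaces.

First, E_a ⊕ E_b = (M1 ⊕ K) ⊕ (M2 ⊕ K) = M1 ⊕ M2, so the key drops out. Then M2 = (M1 ⊕ M2) ⊕ M1 over the first 7 bytes.
byte 0: (f6 ^ f5) ^ 6b = 03 ^ 6b = 68
byte 1: (7a ^ d6) ^ 65 = ac ^ 65 = c9
byte 2: (71 ^ f7) ^ 72 = 86 ^ 72 = f4
byte 3: (c7 ^ 67) ^ 6e = a0 ^ 6e = ce
byte 4: (cc ^ 60) ^ 65 = ac ^ 65 = c9
byte 5: (5b ^ d2) ^ 6c = 89 ^ 6c = e5
byte 6: (27 ^ 11) ^ 20 = 36 ^ 20 = 16

68 c9 f4 ce c9 e5 16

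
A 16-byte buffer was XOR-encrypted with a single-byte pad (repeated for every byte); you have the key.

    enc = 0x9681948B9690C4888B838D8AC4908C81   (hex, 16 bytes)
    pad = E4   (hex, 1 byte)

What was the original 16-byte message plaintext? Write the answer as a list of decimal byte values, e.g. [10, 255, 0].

[114, 101, 112, 111, 114, 116, 32, 108, 111, 103, 105, 110, 32, 116, 104, 101]

The 1-byte key repeats, so the effective keystream is e4 e4 e4 e4 e4 e4 e4 e4 e4 e4 e4 e4 e4 e4 e4 e4.
byte 0: 96 ^ e4 = 72
byte 1: 81 ^ e4 = 65
byte 2: 94 ^ e4 = 70
byte 3: 8b ^ e4 = 6f
byte 4: 96 ^ e4 = 72
byte 5: 90 ^ e4 = 74
byte 6: c4 ^ e4 = 20
byte 7: 88 ^ e4 = 6c
byte 8: 8b ^ e4 = 6f
byte 9: 83 ^ e4 = 67
byte 10: 8d ^ e4 = 69
byte 11: 8a ^ e4 = 6e
byte 12: c4 ^ e4 = 20
byte 13: 90 ^ e4 = 74
byte 14: 8c ^ e4 = 68
byte 15: 81 ^ e4 = 65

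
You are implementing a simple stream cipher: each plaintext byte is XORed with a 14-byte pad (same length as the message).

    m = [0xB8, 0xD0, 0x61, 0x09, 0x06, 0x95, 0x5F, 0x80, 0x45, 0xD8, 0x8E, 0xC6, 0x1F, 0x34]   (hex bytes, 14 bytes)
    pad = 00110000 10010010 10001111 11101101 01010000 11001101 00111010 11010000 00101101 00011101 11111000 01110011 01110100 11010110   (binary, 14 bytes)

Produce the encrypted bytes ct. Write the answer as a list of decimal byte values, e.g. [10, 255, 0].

b8 xor 30 = 88
d0 xor 92 = 42
61 xor 8f = ee
09 xor ed = e4
06 xor 50 = 56
95 xor cd = 58
5f xor 3a = 65
80 xor d0 = 50
45 xor 2d = 68
d8 xor 1d = c5
8e xor f8 = 76
c6 xor 73 = b5
1f xor 74 = 6b
34 xor d6 = e2

[136, 66, 238, 228, 86, 88, 101, 80, 104, 197, 118, 181, 107, 226]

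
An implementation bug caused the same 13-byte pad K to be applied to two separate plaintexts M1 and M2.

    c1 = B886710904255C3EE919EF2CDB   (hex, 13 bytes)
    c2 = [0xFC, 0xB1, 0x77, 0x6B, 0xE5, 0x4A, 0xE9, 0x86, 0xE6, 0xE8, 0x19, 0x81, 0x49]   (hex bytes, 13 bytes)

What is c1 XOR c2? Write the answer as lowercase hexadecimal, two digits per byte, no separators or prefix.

44370662e16fb5b80ff1f6ad92

c1 ⊕ c2 = (M1 ⊕ K) ⊕ (M2 ⊕ K) = M1 ⊕ M2 — the shared key cancels under XOR.
b8 ^ fc = 44
86 ^ b1 = 37
71 ^ 77 = 06
09 ^ 6b = 62
04 ^ e5 = e1
25 ^ 4a = 6f
5c ^ e9 = b5
3e ^ 86 = b8
e9 ^ e6 = 0f
19 ^ e8 = f1
ef ^ 19 = f6
2c ^ 81 = ad
db ^ 49 = 92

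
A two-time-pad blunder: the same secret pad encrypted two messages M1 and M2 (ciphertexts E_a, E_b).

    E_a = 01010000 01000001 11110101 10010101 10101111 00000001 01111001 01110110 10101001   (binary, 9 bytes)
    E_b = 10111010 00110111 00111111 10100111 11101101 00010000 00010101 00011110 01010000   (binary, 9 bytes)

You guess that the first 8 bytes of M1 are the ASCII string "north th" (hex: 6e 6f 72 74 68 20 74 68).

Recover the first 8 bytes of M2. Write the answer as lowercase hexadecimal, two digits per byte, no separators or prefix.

8419b8462a311800

First, E_a ⊕ E_b = (M1 ⊕ K) ⊕ (M2 ⊕ K) = M1 ⊕ M2, so the key drops out. Then M2 = (M1 ⊕ M2) ⊕ M1 over the first 8 bytes.
byte 0: (50 xor ba) xor 6e = ea xor 6e = 84
byte 1: (41 xor 37) xor 6f = 76 xor 6f = 19
byte 2: (f5 xor 3f) xor 72 = ca xor 72 = b8
byte 3: (95 xor a7) xor 74 = 32 xor 74 = 46
byte 4: (af xor ed) xor 68 = 42 xor 68 = 2a
byte 5: (01 xor 10) xor 20 = 11 xor 20 = 31
byte 6: (79 xor 15) xor 74 = 6c xor 74 = 18
byte 7: (76 xor 1e) xor 68 = 68 xor 68 = 00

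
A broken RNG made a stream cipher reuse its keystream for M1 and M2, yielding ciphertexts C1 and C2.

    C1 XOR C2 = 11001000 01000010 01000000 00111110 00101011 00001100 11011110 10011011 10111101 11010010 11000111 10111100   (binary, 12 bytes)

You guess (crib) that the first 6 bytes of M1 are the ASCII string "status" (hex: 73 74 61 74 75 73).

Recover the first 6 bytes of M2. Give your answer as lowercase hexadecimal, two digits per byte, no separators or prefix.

Since C1 ⊕ C2 = M1 ⊕ M2, XORing with the guessed M1 bytes yields the corresponding M2 bytes: M2 = (C1 ⊕ C2) ⊕ M1.
c8 XOR 73 = bb
42 XOR 74 = 36
40 XOR 61 = 21
3e XOR 74 = 4a
2b XOR 75 = 5e
0c XOR 73 = 7f

bb36214a5e7f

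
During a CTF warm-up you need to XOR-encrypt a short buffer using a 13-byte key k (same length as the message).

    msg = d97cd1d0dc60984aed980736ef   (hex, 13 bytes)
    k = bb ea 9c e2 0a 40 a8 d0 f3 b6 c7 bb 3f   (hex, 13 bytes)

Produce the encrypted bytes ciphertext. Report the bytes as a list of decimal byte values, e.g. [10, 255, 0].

XOR is its own inverse, so applying the key byte-wise gives the result directly.
byte 0: 11011001 XOR 10111011 = 01100010
byte 1: 01111100 XOR 11101010 = 10010110
byte 2: 11010001 XOR 10011100 = 01001101
byte 3: 11010000 XOR 11100010 = 00110010
byte 4: 11011100 XOR 00001010 = 11010110
byte 5: 01100000 XOR 01000000 = 00100000
byte 6: 10011000 XOR 10101000 = 00110000
byte 7: 01001010 XOR 11010000 = 10011010
byte 8: 11101101 XOR 11110011 = 00011110
byte 9: 10011000 XOR 10110110 = 00101110
byte 10: 00000111 XOR 11000111 = 11000000
byte 11: 00110110 XOR 10111011 = 10001101
byte 12: 11101111 XOR 00111111 = 11010000

[98, 150, 77, 50, 214, 32, 48, 154, 30, 46, 192, 141, 208]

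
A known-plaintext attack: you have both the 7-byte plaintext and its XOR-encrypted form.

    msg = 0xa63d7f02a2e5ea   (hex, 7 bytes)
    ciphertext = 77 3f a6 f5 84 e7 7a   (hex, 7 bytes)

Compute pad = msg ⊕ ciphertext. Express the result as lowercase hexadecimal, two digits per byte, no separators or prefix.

d102d9f7260290

Since ciphertext = msg ⊕ pad, XORing both sides with msg gives pad = msg ⊕ ciphertext.
byte 0: a6 xor 77 = d1
byte 1: 3d xor 3f = 02
byte 2: 7f xor a6 = d9
byte 3: 02 xor f5 = f7
byte 4: a2 xor 84 = 26
byte 5: e5 xor e7 = 02
byte 6: ea xor 7a = 90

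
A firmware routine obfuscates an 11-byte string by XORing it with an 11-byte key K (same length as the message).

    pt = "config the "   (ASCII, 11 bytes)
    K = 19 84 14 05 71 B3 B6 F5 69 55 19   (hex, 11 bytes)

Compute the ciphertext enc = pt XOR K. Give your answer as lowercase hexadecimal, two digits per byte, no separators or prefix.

63 ^ 19 = 7a
6f ^ 84 = eb
6e ^ 14 = 7a
66 ^ 05 = 63
69 ^ 71 = 18
67 ^ b3 = d4
20 ^ b6 = 96
74 ^ f5 = 81
68 ^ 69 = 01
65 ^ 55 = 30
20 ^ 19 = 39

7aeb7a6318d49681013039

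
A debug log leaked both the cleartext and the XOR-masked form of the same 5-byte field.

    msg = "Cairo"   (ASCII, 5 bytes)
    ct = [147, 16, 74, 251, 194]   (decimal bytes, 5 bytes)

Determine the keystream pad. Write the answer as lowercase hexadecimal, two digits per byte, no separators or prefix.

d0712389ad

Since ct = msg ⊕ pad, XORing both sides with msg gives pad = msg ⊕ ct.
 67 xor 147 = 208
 97 xor  16 = 113
105 xor  74 =  35
114 xor 251 = 137
111 xor 194 = 173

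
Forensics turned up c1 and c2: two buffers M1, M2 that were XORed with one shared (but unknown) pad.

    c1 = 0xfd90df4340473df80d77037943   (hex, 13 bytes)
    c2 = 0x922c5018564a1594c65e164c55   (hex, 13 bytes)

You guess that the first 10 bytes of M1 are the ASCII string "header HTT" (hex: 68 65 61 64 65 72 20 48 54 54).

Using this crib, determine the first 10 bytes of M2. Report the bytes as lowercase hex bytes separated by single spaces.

07 d9 ee 3f 73 7f 08 24 9f 7d

First, c1 ⊕ c2 = (M1 ⊕ K) ⊕ (M2 ⊕ K) = M1 ⊕ M2, so the key drops out. Then M2 = (M1 ⊕ M2) ⊕ M1 over the first 10 bytes.
byte 0: (fd ^ 92) ^ 68 = 6f ^ 68 = 07
byte 1: (90 ^ 2c) ^ 65 = bc ^ 65 = d9
byte 2: (df ^ 50) ^ 61 = 8f ^ 61 = ee
byte 3: (43 ^ 18) ^ 64 = 5b ^ 64 = 3f
byte 4: (40 ^ 56) ^ 65 = 16 ^ 65 = 73
byte 5: (47 ^ 4a) ^ 72 = 0d ^ 72 = 7f
byte 6: (3d ^ 15) ^ 20 = 28 ^ 20 = 08
byte 7: (f8 ^ 94) ^ 48 = 6c ^ 48 = 24
byte 8: (0d ^ c6) ^ 54 = cb ^ 54 = 9f
byte 9: (77 ^ 5e) ^ 54 = 29 ^ 54 = 7d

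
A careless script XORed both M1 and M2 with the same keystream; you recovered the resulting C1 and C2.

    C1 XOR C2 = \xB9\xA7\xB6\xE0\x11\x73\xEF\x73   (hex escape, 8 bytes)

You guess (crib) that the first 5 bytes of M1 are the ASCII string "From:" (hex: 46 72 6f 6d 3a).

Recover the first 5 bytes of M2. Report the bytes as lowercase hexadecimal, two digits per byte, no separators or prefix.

ffd5d98d2b

Since C1 ⊕ C2 = M1 ⊕ M2, XORing with the guessed M1 bytes yields the corresponding M2 bytes: M2 = (C1 ⊕ C2) ⊕ M1.
byte 0: 10111001 ⊕ 01000110 = 11111111
byte 1: 10100111 ⊕ 01110010 = 11010101
byte 2: 10110110 ⊕ 01101111 = 11011001
byte 3: 11100000 ⊕ 01101101 = 10001101
byte 4: 00010001 ⊕ 00111010 = 00101011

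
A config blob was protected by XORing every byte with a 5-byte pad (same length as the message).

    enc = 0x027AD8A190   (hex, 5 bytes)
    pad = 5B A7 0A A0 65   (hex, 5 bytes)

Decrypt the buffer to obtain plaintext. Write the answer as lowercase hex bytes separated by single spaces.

02 XOR 5b = 59
7a XOR a7 = dd
d8 XOR 0a = d2
a1 XOR a0 = 01
90 XOR 65 = f5

59 dd d2 01 f5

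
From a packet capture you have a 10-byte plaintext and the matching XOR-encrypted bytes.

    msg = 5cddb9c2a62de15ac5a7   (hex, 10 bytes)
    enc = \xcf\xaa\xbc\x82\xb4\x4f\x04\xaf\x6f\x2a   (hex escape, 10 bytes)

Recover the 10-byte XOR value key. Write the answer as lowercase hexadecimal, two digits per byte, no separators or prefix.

937705401262e5f5aa8d

Since enc = msg ⊕ key, XORing both sides with msg gives key = msg ⊕ enc.
5c XOR cf = 93
dd XOR aa = 77
b9 XOR bc = 05
c2 XOR 82 = 40
a6 XOR b4 = 12
2d XOR 4f = 62
e1 XOR 04 = e5
5a XOR af = f5
c5 XOR 6f = aa
a7 XOR 2a = 8d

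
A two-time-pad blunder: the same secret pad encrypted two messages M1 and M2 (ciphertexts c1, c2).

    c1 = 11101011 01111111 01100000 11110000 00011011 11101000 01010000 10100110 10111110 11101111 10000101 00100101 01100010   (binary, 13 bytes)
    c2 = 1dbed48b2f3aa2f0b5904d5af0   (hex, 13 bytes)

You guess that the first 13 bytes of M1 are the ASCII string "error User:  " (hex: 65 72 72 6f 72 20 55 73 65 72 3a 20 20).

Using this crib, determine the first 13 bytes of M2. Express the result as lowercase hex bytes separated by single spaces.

First, c1 ⊕ c2 = (M1 ⊕ K) ⊕ (M2 ⊕ K) = M1 ⊕ M2, so the key drops out. Then M2 = (M1 ⊕ M2) ⊕ M1 over the first 13 bytes.
byte 0: (eb xor 1d) xor 65 = f6 xor 65 = 93
byte 1: (7f xor be) xor 72 = c1 xor 72 = b3
byte 2: (60 xor d4) xor 72 = b4 xor 72 = c6
byte 3: (f0 xor 8b) xor 6f = 7b xor 6f = 14
byte 4: (1b xor 2f) xor 72 = 34 xor 72 = 46
byte 5: (e8 xor 3a) xor 20 = d2 xor 20 = f2
byte 6: (50 xor a2) xor 55 = f2 xor 55 = a7
byte 7: (a6 xor f0) xor 73 = 56 xor 73 = 25
byte 8: (be xor b5) xor 65 = 0b xor 65 = 6e
byte 9: (ef xor 90) xor 72 = 7f xor 72 = 0d
byte 10: (85 xor 4d) xor 3a = c8 xor 3a = f2
byte 11: (25 xor 5a) xor 20 = 7f xor 20 = 5f
byte 12: (62 xor f0) xor 20 = 92 xor 20 = b2

93 b3 c6 14 46 f2 a7 25 6e 0d f2 5f b2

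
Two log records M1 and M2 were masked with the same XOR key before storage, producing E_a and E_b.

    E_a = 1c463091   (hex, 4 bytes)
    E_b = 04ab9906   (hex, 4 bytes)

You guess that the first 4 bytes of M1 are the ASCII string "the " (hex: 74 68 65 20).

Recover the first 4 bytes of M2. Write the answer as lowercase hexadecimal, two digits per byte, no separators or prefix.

6c85ccb7

First, E_a ⊕ E_b = (M1 ⊕ K) ⊕ (M2 ⊕ K) = M1 ⊕ M2, so the key drops out. Then M2 = (M1 ⊕ M2) ⊕ M1 over the first 4 bytes.
byte 0: (1c ^ 04) ^ 74 = 18 ^ 74 = 6c
byte 1: (46 ^ ab) ^ 68 = ed ^ 68 = 85
byte 2: (30 ^ 99) ^ 65 = a9 ^ 65 = cc
byte 3: (91 ^ 06) ^ 20 = 97 ^ 20 = b7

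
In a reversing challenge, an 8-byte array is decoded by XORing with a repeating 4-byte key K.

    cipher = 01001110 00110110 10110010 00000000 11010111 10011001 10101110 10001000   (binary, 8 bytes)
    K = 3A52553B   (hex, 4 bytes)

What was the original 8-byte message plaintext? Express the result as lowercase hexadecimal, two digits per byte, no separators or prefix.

The 4-byte key repeats, so the effective keystream is 3a 52 55 3b 3a 52 55 3b.
byte 0: 4e ⊕ 3a = 74
byte 1: 36 ⊕ 52 = 64
byte 2: b2 ⊕ 55 = e7
byte 3: 00 ⊕ 3b = 3b
byte 4: d7 ⊕ 3a = ed
byte 5: 99 ⊕ 52 = cb
byte 6: ae ⊕ 55 = fb
byte 7: 88 ⊕ 3b = b3

7464e73bedcbfbb3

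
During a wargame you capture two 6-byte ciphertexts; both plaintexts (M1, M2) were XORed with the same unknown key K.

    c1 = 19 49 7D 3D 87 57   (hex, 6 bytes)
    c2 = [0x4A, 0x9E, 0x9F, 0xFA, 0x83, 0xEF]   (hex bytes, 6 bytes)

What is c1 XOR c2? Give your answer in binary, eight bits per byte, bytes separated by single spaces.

c1 ⊕ c2 = (M1 ⊕ K) ⊕ (M2 ⊕ K) = M1 ⊕ M2 — the shared key cancels under XOR.
byte 0: 00011001 xor 01001010 = 01010011
byte 1: 01001001 xor 10011110 = 11010111
byte 2: 01111101 xor 10011111 = 11100010
byte 3: 00111101 xor 11111010 = 11000111
byte 4: 10000111 xor 10000011 = 00000100
byte 5: 01010111 xor 11101111 = 10111000

01010011 11010111 11100010 11000111 00000100 10111000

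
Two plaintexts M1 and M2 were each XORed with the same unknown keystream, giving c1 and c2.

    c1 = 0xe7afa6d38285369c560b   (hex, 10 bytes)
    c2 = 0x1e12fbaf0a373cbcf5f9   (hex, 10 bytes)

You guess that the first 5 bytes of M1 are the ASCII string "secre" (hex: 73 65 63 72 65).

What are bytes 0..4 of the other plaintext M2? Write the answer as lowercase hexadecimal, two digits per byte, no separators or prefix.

First, c1 ⊕ c2 = (M1 ⊕ K) ⊕ (M2 ⊕ K) = M1 ⊕ M2, so the key drops out. Then M2 = (M1 ⊕ M2) ⊕ M1 over the first 5 bytes.
byte 0: (e7 XOR 1e) XOR 73 = f9 XOR 73 = 8a
byte 1: (af XOR 12) XOR 65 = bd XOR 65 = d8
byte 2: (a6 XOR fb) XOR 63 = 5d XOR 63 = 3e
byte 3: (d3 XOR af) XOR 72 = 7c XOR 72 = 0e
byte 4: (82 XOR 0a) XOR 65 = 88 XOR 65 = ed

8ad83e0eed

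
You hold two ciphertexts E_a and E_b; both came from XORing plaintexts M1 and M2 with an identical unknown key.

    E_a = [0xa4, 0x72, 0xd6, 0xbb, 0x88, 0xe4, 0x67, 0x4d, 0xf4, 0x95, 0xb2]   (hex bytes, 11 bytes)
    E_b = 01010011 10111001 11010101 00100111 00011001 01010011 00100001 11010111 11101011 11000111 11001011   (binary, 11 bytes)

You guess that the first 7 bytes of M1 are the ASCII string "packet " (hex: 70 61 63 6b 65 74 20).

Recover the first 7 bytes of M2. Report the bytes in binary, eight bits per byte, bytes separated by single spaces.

First, E_a ⊕ E_b = (M1 ⊕ K) ⊕ (M2 ⊕ K) = M1 ⊕ M2, so the key drops out. Then M2 = (M1 ⊕ M2) ⊕ M1 over the first 7 bytes.
byte 0: (a4 xor 53) xor 70 = f7 xor 70 = 87
byte 1: (72 xor b9) xor 61 = cb xor 61 = aa
byte 2: (d6 xor d5) xor 63 = 03 xor 63 = 60
byte 3: (bb xor 27) xor 6b = 9c xor 6b = f7
byte 4: (88 xor 19) xor 65 = 91 xor 65 = f4
byte 5: (e4 xor 53) xor 74 = b7 xor 74 = c3
byte 6: (67 xor 21) xor 20 = 46 xor 20 = 66

10000111 10101010 01100000 11110111 11110100 11000011 01100110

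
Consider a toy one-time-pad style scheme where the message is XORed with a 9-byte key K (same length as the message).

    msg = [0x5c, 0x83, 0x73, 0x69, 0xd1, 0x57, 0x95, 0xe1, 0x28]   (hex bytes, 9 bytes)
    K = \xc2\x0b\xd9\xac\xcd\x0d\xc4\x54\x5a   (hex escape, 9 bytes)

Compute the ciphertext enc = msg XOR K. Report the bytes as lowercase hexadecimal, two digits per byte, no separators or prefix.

XOR is its own inverse, so applying the key byte-wise gives the result directly.
5c ⊕ c2 = 9e
83 ⊕ 0b = 88
73 ⊕ d9 = aa
69 ⊕ ac = c5
d1 ⊕ cd = 1c
57 ⊕ 0d = 5a
95 ⊕ c4 = 51
e1 ⊕ 54 = b5
28 ⊕ 5a = 72

9e88aac51c5a51b572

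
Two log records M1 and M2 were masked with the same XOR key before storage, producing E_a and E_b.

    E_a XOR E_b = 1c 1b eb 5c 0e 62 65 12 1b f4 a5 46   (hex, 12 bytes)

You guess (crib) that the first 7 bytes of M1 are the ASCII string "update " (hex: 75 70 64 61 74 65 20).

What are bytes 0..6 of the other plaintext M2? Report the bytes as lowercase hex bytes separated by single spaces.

69 6b 8f 3d 7a 07 45

Since E_a ⊕ E_b = M1 ⊕ M2, XORing with the guessed M1 bytes yields the corresponding M2 bytes: M2 = (E_a ⊕ E_b) ⊕ M1.
byte 0: 1c ⊕ 75 = 69
byte 1: 1b ⊕ 70 = 6b
byte 2: eb ⊕ 64 = 8f
byte 3: 5c ⊕ 61 = 3d
byte 4: 0e ⊕ 74 = 7a
byte 5: 62 ⊕ 65 = 07
byte 6: 65 ⊕ 20 = 45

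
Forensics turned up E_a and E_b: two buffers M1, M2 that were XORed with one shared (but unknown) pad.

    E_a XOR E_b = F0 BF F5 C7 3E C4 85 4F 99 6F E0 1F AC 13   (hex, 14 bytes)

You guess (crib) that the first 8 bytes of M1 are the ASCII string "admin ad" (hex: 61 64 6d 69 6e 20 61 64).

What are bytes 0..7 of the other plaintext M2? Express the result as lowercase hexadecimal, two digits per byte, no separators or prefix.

Since E_a ⊕ E_b = M1 ⊕ M2, XORing with the guessed M1 bytes yields the corresponding M2 bytes: M2 = (E_a ⊕ E_b) ⊕ M1.
byte 0: 240 xor  97 = 145
byte 1: 191 xor 100 = 219
byte 2: 245 xor 109 = 152
byte 3: 199 xor 105 = 174
byte 4:  62 xor 110 =  80
byte 5: 196 xor  32 = 228
byte 6: 133 xor  97 = 228
byte 7:  79 xor 100 =  43

91db98ae50e4e42b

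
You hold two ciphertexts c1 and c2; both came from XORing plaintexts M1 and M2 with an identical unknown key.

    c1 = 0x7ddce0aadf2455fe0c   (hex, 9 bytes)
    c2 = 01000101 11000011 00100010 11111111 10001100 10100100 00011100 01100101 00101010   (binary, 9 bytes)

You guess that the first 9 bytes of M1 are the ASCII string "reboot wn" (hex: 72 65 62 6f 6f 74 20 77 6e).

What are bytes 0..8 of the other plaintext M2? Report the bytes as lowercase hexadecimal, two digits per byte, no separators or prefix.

First, c1 ⊕ c2 = (M1 ⊕ K) ⊕ (M2 ⊕ K) = M1 ⊕ M2, so the key drops out. Then M2 = (M1 ⊕ M2) ⊕ M1 over the first 9 bytes.
byte 0: (7d xor 45) xor 72 = 38 xor 72 = 4a
byte 1: (dc xor c3) xor 65 = 1f xor 65 = 7a
byte 2: (e0 xor 22) xor 62 = c2 xor 62 = a0
byte 3: (aa xor ff) xor 6f = 55 xor 6f = 3a
byte 4: (df xor 8c) xor 6f = 53 xor 6f = 3c
byte 5: (24 xor a4) xor 74 = 80 xor 74 = f4
byte 6: (55 xor 1c) xor 20 = 49 xor 20 = 69
byte 7: (fe xor 65) xor 77 = 9b xor 77 = ec
byte 8: (0c xor 2a) xor 6e = 26 xor 6e = 48

4a7aa03a3cf469ec48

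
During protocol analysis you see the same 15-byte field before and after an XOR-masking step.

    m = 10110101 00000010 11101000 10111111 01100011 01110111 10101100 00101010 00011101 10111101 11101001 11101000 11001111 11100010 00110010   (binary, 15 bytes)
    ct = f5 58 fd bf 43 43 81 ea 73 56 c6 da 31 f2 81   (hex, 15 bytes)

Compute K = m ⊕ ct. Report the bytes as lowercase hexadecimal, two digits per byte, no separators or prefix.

Since ct = m ⊕ K, XORing both sides with m gives K = m ⊕ ct.
10110101 ^ 11110101 = 01000000
00000010 ^ 01011000 = 01011010
11101000 ^ 11111101 = 00010101
10111111 ^ 10111111 = 00000000
01100011 ^ 01000011 = 00100000
01110111 ^ 01000011 = 00110100
10101100 ^ 10000001 = 00101101
00101010 ^ 11101010 = 11000000
00011101 ^ 01110011 = 01101110
10111101 ^ 01010110 = 11101011
11101001 ^ 11000110 = 00101111
11101000 ^ 11011010 = 00110010
11001111 ^ 00110001 = 11111110
11100010 ^ 11110010 = 00010000
00110010 ^ 10000001 = 10110011

405a150020342dc06eeb2f32fe10b3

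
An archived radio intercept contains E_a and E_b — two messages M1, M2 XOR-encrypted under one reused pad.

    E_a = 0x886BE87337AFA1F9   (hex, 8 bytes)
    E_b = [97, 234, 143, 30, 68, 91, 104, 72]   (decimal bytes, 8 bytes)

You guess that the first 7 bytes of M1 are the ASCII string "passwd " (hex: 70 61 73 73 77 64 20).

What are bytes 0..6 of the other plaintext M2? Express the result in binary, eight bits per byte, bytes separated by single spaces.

10011001 11100000 00010100 00011110 00000100 10010000 11101001

First, E_a ⊕ E_b = (M1 ⊕ K) ⊕ (M2 ⊕ K) = M1 ⊕ M2, so the key drops out. Then M2 = (M1 ⊕ M2) ⊕ M1 over the first 7 bytes.
byte 0: (88 ^ 61) ^ 70 = e9 ^ 70 = 99
byte 1: (6b ^ ea) ^ 61 = 81 ^ 61 = e0
byte 2: (e8 ^ 8f) ^ 73 = 67 ^ 73 = 14
byte 3: (73 ^ 1e) ^ 73 = 6d ^ 73 = 1e
byte 4: (37 ^ 44) ^ 77 = 73 ^ 77 = 04
byte 5: (af ^ 5b) ^ 64 = f4 ^ 64 = 90
byte 6: (a1 ^ 68) ^ 20 = c9 ^ 20 = e9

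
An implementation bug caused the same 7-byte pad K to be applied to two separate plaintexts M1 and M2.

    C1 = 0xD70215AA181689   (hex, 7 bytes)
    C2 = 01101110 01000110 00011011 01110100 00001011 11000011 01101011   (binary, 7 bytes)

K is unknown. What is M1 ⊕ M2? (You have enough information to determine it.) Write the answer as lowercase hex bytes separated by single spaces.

b9 44 0e de 13 d5 e2

C1 ⊕ C2 = (M1 ⊕ K) ⊕ (M2 ⊕ K) = M1 ⊕ M2 — the shared key cancels under XOR.
d7 XOR 6e = b9
02 XOR 46 = 44
15 XOR 1b = 0e
aa XOR 74 = de
18 XOR 0b = 13
16 XOR c3 = d5
89 XOR 6b = e2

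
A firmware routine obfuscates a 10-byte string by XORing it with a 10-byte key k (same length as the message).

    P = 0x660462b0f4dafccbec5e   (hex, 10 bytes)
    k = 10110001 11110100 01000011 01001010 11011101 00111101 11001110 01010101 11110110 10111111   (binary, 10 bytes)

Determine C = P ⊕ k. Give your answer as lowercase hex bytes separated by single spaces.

66 xor b1 = d7
04 xor f4 = f0
62 xor 43 = 21
b0 xor 4a = fa
f4 xor dd = 29
da xor 3d = e7
fc xor ce = 32
cb xor 55 = 9e
ec xor f6 = 1a
5e xor bf = e1

d7 f0 21 fa 29 e7 32 9e 1a e1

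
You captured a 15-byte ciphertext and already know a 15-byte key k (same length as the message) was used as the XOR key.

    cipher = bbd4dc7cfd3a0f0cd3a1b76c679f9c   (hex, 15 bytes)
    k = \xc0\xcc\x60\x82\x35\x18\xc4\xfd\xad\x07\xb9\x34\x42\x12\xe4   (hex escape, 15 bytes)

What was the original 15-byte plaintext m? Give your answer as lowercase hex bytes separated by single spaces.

XOR is its own inverse, so applying the key byte-wise gives the result directly.
bb xor c0 = 7b
d4 xor cc = 18
dc xor 60 = bc
7c xor 82 = fe
fd xor 35 = c8
3a xor 18 = 22
0f xor c4 = cb
0c xor fd = f1
d3 xor ad = 7e
a1 xor 07 = a6
b7 xor b9 = 0e
6c xor 34 = 58
67 xor 42 = 25
9f xor 12 = 8d
9c xor e4 = 78

7b 18 bc fe c8 22 cb f1 7e a6 0e 58 25 8d 78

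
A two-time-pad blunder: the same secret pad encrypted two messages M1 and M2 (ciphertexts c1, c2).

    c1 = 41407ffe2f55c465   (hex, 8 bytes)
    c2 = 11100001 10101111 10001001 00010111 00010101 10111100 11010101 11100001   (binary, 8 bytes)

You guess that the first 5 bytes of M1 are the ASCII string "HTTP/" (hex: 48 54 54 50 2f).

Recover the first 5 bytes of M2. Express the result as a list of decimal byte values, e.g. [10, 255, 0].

[232, 187, 162, 185, 21]

First, c1 ⊕ c2 = (M1 ⊕ K) ⊕ (M2 ⊕ K) = M1 ⊕ M2, so the key drops out. Then M2 = (M1 ⊕ M2) ⊕ M1 over the first 5 bytes.
byte 0: (41 xor e1) xor 48 = a0 xor 48 = e8
byte 1: (40 xor af) xor 54 = ef xor 54 = bb
byte 2: (7f xor 89) xor 54 = f6 xor 54 = a2
byte 3: (fe xor 17) xor 50 = e9 xor 50 = b9
byte 4: (2f xor 15) xor 2f = 3a xor 2f = 15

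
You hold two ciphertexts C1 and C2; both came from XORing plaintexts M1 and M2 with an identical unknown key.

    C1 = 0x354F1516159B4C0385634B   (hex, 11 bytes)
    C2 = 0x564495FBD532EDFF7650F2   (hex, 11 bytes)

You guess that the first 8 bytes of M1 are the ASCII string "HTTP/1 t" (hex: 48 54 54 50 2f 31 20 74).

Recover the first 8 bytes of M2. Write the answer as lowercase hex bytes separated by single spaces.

First, C1 ⊕ C2 = (M1 ⊕ K) ⊕ (M2 ⊕ K) = M1 ⊕ M2, so the key drops out. Then M2 = (M1 ⊕ M2) ⊕ M1 over the first 8 bytes.
byte 0: (35 ^ 56) ^ 48 = 63 ^ 48 = 2b
byte 1: (4f ^ 44) ^ 54 = 0b ^ 54 = 5f
byte 2: (15 ^ 95) ^ 54 = 80 ^ 54 = d4
byte 3: (16 ^ fb) ^ 50 = ed ^ 50 = bd
byte 4: (15 ^ d5) ^ 2f = c0 ^ 2f = ef
byte 5: (9b ^ 32) ^ 31 = a9 ^ 31 = 98
byte 6: (4c ^ ed) ^ 20 = a1 ^ 20 = 81
byte 7: (03 ^ ff) ^ 74 = fc ^ 74 = 88

2b 5f d4 bd ef 98 81 88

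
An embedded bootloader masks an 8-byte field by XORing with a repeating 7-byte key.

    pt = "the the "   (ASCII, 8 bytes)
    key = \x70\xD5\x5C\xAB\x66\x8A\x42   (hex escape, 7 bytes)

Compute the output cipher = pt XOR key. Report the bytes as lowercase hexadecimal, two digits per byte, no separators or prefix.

The 7-byte key repeats, so the effective keystream is 70 d5 5c ab 66 8a 42 70.
byte 0: 74 ⊕ 70 = 04
byte 1: 68 ⊕ d5 = bd
byte 2: 65 ⊕ 5c = 39
byte 3: 20 ⊕ ab = 8b
byte 4: 74 ⊕ 66 = 12
byte 5: 68 ⊕ 8a = e2
byte 6: 65 ⊕ 42 = 27
byte 7: 20 ⊕ 70 = 50

04bd398b12e22750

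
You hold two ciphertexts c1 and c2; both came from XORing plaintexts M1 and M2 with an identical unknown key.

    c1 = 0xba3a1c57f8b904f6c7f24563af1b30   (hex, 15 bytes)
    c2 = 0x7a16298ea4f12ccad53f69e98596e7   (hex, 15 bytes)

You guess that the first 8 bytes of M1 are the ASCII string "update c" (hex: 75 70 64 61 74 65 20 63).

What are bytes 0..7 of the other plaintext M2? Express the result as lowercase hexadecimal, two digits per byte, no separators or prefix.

b55c51b8282d085f

First, c1 ⊕ c2 = (M1 ⊕ K) ⊕ (M2 ⊕ K) = M1 ⊕ M2, so the key drops out. Then M2 = (M1 ⊕ M2) ⊕ M1 over the first 8 bytes.
byte 0: (ba xor 7a) xor 75 = c0 xor 75 = b5
byte 1: (3a xor 16) xor 70 = 2c xor 70 = 5c
byte 2: (1c xor 29) xor 64 = 35 xor 64 = 51
byte 3: (57 xor 8e) xor 61 = d9 xor 61 = b8
byte 4: (f8 xor a4) xor 74 = 5c xor 74 = 28
byte 5: (b9 xor f1) xor 65 = 48 xor 65 = 2d
byte 6: (04 xor 2c) xor 20 = 28 xor 20 = 08
byte 7: (f6 xor ca) xor 63 = 3c xor 63 = 5f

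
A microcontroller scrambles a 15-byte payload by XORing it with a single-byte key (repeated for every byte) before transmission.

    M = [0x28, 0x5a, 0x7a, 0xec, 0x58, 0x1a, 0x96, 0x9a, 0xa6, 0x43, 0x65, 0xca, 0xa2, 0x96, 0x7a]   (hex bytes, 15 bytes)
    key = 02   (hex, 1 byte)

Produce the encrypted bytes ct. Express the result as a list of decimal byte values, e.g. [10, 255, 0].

The 1-byte key repeats, so the effective keystream is 02 02 02 02 02 02 02 02 02 02 02 02 02 02 02.
byte 0: 28 xor 02 = 2a
byte 1: 5a xor 02 = 58
byte 2: 7a xor 02 = 78
byte 3: ec xor 02 = ee
byte 4: 58 xor 02 = 5a
byte 5: 1a xor 02 = 18
byte 6: 96 xor 02 = 94
byte 7: 9a xor 02 = 98
byte 8: a6 xor 02 = a4
byte 9: 43 xor 02 = 41
byte 10: 65 xor 02 = 67
byte 11: ca xor 02 = c8
byte 12: a2 xor 02 = a0
byte 13: 96 xor 02 = 94
byte 14: 7a xor 02 = 78

[42, 88, 120, 238, 90, 24, 148, 152, 164, 65, 103, 200, 160, 148, 120]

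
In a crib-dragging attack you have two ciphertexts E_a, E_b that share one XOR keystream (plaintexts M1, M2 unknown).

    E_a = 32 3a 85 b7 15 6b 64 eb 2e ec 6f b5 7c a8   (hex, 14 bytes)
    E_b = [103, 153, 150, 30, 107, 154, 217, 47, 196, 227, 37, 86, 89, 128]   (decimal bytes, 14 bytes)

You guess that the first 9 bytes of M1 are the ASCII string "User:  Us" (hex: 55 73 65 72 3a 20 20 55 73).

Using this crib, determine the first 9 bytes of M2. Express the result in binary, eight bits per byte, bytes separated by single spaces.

First, E_a ⊕ E_b = (M1 ⊕ K) ⊕ (M2 ⊕ K) = M1 ⊕ M2, so the key drops out. Then M2 = (M1 ⊕ M2) ⊕ M1 over the first 9 bytes.
byte 0: (32 ⊕ 67) ⊕ 55 = 55 ⊕ 55 = 00
byte 1: (3a ⊕ 99) ⊕ 73 = a3 ⊕ 73 = d0
byte 2: (85 ⊕ 96) ⊕ 65 = 13 ⊕ 65 = 76
byte 3: (b7 ⊕ 1e) ⊕ 72 = a9 ⊕ 72 = db
byte 4: (15 ⊕ 6b) ⊕ 3a = 7e ⊕ 3a = 44
byte 5: (6b ⊕ 9a) ⊕ 20 = f1 ⊕ 20 = d1
byte 6: (64 ⊕ d9) ⊕ 20 = bd ⊕ 20 = 9d
byte 7: (eb ⊕ 2f) ⊕ 55 = c4 ⊕ 55 = 91
byte 8: (2e ⊕ c4) ⊕ 73 = ea ⊕ 73 = 99

00000000 11010000 01110110 11011011 01000100 11010001 10011101 10010001 10011001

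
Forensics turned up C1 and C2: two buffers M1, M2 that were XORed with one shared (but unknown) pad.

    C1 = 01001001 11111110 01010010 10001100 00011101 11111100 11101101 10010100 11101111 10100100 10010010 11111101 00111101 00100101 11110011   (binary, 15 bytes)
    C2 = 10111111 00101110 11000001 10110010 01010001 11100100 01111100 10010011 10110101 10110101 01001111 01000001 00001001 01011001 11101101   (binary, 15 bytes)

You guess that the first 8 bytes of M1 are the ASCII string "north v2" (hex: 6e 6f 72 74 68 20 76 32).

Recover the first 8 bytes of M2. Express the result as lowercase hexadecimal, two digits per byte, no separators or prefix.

98bfe14a2438e735

First, C1 ⊕ C2 = (M1 ⊕ K) ⊕ (M2 ⊕ K) = M1 ⊕ M2, so the key drops out. Then M2 = (M1 ⊕ M2) ⊕ M1 over the first 8 bytes.
byte 0: (49 ^ bf) ^ 6e = f6 ^ 6e = 98
byte 1: (fe ^ 2e) ^ 6f = d0 ^ 6f = bf
byte 2: (52 ^ c1) ^ 72 = 93 ^ 72 = e1
byte 3: (8c ^ b2) ^ 74 = 3e ^ 74 = 4a
byte 4: (1d ^ 51) ^ 68 = 4c ^ 68 = 24
byte 5: (fc ^ e4) ^ 20 = 18 ^ 20 = 38
byte 6: (ed ^ 7c) ^ 76 = 91 ^ 76 = e7
byte 7: (94 ^ 93) ^ 32 = 07 ^ 32 = 35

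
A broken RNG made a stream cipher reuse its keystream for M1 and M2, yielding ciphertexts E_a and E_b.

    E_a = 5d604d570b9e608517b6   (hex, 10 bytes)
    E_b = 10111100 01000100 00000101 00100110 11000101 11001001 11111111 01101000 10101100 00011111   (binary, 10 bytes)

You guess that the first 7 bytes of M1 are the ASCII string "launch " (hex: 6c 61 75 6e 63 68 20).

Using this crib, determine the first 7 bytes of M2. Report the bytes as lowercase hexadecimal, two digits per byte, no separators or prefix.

8d453d1fad3fbf

First, E_a ⊕ E_b = (M1 ⊕ K) ⊕ (M2 ⊕ K) = M1 ⊕ M2, so the key drops out. Then M2 = (M1 ⊕ M2) ⊕ M1 over the first 7 bytes.
byte 0: (5d ^ bc) ^ 6c = e1 ^ 6c = 8d
byte 1: (60 ^ 44) ^ 61 = 24 ^ 61 = 45
byte 2: (4d ^ 05) ^ 75 = 48 ^ 75 = 3d
byte 3: (57 ^ 26) ^ 6e = 71 ^ 6e = 1f
byte 4: (0b ^ c5) ^ 63 = ce ^ 63 = ad
byte 5: (9e ^ c9) ^ 68 = 57 ^ 68 = 3f
byte 6: (60 ^ ff) ^ 20 = 9f ^ 20 = bf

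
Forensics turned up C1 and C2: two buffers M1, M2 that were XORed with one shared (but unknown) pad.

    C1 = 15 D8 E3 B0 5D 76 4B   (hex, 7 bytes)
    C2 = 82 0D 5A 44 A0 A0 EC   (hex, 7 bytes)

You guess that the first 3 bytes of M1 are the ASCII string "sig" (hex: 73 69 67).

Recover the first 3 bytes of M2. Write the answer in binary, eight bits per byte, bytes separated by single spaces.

11100100 10111100 11011110

First, C1 ⊕ C2 = (M1 ⊕ K) ⊕ (M2 ⊕ K) = M1 ⊕ M2, so the key drops out. Then M2 = (M1 ⊕ M2) ⊕ M1 over the first 3 bytes.
byte 0: (15 XOR 82) XOR 73 = 97 XOR 73 = e4
byte 1: (d8 XOR 0d) XOR 69 = d5 XOR 69 = bc
byte 2: (e3 XOR 5a) XOR 67 = b9 XOR 67 = de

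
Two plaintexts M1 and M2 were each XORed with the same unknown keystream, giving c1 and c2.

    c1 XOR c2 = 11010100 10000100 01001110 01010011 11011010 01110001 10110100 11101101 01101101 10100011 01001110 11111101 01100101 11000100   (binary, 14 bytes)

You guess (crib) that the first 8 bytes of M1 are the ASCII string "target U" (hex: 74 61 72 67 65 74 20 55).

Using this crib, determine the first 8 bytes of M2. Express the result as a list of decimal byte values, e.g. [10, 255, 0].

[160, 229, 60, 52, 191, 5, 148, 184]

Since c1 ⊕ c2 = M1 ⊕ M2, XORing with the guessed M1 bytes yields the corresponding M2 bytes: M2 = (c1 ⊕ c2) ⊕ M1.
byte 0: d4 XOR 74 = a0
byte 1: 84 XOR 61 = e5
byte 2: 4e XOR 72 = 3c
byte 3: 53 XOR 67 = 34
byte 4: da XOR 65 = bf
byte 5: 71 XOR 74 = 05
byte 6: b4 XOR 20 = 94
byte 7: ed XOR 55 = b8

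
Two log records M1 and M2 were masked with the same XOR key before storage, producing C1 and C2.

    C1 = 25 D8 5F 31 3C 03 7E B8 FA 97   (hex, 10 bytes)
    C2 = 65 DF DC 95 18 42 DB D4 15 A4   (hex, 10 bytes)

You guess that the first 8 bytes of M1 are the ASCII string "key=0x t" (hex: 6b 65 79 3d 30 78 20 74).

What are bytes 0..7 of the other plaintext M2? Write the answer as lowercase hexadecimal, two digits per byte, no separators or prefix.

First, C1 ⊕ C2 = (M1 ⊕ K) ⊕ (M2 ⊕ K) = M1 ⊕ M2, so the key drops out. Then M2 = (M1 ⊕ M2) ⊕ M1 over the first 8 bytes.
byte 0: (25 xor 65) xor 6b = 40 xor 6b = 2b
byte 1: (d8 xor df) xor 65 = 07 xor 65 = 62
byte 2: (5f xor dc) xor 79 = 83 xor 79 = fa
byte 3: (31 xor 95) xor 3d = a4 xor 3d = 99
byte 4: (3c xor 18) xor 30 = 24 xor 30 = 14
byte 5: (03 xor 42) xor 78 = 41 xor 78 = 39
byte 6: (7e xor db) xor 20 = a5 xor 20 = 85
byte 7: (b8 xor d4) xor 74 = 6c xor 74 = 18

2b62fa9914398518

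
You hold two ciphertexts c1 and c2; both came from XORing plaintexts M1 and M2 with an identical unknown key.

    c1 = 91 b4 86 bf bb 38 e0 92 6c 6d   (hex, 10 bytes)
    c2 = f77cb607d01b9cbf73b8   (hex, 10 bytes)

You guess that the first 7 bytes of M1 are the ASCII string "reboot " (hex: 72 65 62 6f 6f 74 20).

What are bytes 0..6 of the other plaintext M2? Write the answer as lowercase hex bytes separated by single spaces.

14 ad 52 d7 04 57 5c

First, c1 ⊕ c2 = (M1 ⊕ K) ⊕ (M2 ⊕ K) = M1 ⊕ M2, so the key drops out. Then M2 = (M1 ⊕ M2) ⊕ M1 over the first 7 bytes.
byte 0: (91 ⊕ f7) ⊕ 72 = 66 ⊕ 72 = 14
byte 1: (b4 ⊕ 7c) ⊕ 65 = c8 ⊕ 65 = ad
byte 2: (86 ⊕ b6) ⊕ 62 = 30 ⊕ 62 = 52
byte 3: (bf ⊕ 07) ⊕ 6f = b8 ⊕ 6f = d7
byte 4: (bb ⊕ d0) ⊕ 6f = 6b ⊕ 6f = 04
byte 5: (38 ⊕ 1b) ⊕ 74 = 23 ⊕ 74 = 57
byte 6: (e0 ⊕ 9c) ⊕ 20 = 7c ⊕ 20 = 5c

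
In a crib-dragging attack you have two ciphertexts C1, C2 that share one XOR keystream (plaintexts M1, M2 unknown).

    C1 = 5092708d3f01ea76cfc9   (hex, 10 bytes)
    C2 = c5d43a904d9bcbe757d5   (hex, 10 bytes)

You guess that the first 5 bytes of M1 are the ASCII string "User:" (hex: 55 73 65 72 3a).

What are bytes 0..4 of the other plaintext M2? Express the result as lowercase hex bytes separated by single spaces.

First, C1 ⊕ C2 = (M1 ⊕ K) ⊕ (M2 ⊕ K) = M1 ⊕ M2, so the key drops out. Then M2 = (M1 ⊕ M2) ⊕ M1 over the first 5 bytes.
byte 0: (50 ⊕ c5) ⊕ 55 = 95 ⊕ 55 = c0
byte 1: (92 ⊕ d4) ⊕ 73 = 46 ⊕ 73 = 35
byte 2: (70 ⊕ 3a) ⊕ 65 = 4a ⊕ 65 = 2f
byte 3: (8d ⊕ 90) ⊕ 72 = 1d ⊕ 72 = 6f
byte 4: (3f ⊕ 4d) ⊕ 3a = 72 ⊕ 3a = 48

c0 35 2f 6f 48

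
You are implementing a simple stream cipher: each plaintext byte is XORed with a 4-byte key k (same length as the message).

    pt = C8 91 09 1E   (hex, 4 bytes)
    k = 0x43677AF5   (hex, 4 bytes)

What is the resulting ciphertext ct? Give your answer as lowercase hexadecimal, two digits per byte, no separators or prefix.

8bf673eb

c8 ^ 43 = 8b
91 ^ 67 = f6
09 ^ 7a = 73
1e ^ f5 = eb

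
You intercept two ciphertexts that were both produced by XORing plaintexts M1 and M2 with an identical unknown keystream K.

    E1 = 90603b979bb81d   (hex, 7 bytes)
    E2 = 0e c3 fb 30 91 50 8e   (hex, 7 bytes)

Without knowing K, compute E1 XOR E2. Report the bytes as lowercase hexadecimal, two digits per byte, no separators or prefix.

E1 ⊕ E2 = (M1 ⊕ K) ⊕ (M2 ⊕ K) = M1 ⊕ M2 — the shared key cancels under XOR.
90 ⊕ 0e = 9e
60 ⊕ c3 = a3
3b ⊕ fb = c0
97 ⊕ 30 = a7
9b ⊕ 91 = 0a
b8 ⊕ 50 = e8
1d ⊕ 8e = 93

9ea3c0a70ae893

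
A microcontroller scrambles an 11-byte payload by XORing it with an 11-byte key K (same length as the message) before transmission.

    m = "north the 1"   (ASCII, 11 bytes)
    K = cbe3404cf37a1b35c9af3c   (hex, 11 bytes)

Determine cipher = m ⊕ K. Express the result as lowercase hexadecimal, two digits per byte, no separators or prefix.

a58c32389b5a6f5dac8f0d

XOR is its own inverse, so applying the key byte-wise gives the result directly.
6e ⊕ cb = a5
6f ⊕ e3 = 8c
72 ⊕ 40 = 32
74 ⊕ 4c = 38
68 ⊕ f3 = 9b
20 ⊕ 7a = 5a
74 ⊕ 1b = 6f
68 ⊕ 35 = 5d
65 ⊕ c9 = ac
20 ⊕ af = 8f
31 ⊕ 3c = 0d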